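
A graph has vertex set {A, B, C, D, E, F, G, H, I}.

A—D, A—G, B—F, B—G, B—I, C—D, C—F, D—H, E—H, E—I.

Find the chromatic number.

The cycle G-A-D-H-E-I-B-G has odd length 7, so it cannot be 2-colored; at least 3 colors are needed.
A valid assignment using 3 colors: A=2, B=1, C=3, D=1, E=1, F=2, G=3, H=2, I=2. Every edge joins two different colors.

3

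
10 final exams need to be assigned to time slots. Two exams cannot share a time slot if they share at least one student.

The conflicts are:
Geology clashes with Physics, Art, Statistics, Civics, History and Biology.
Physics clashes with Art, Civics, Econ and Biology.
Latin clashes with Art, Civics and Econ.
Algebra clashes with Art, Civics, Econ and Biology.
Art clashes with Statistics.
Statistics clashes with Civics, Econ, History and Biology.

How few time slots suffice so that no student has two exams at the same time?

Geology, Physics, Civics are mutually in conflict, so at least 3 time slots are needed.
Using 3 time slots: Geology=1, Physics=2, Latin=2, Algebra=2, Art=3, Statistics=2, Civics=3, Econ=1, History=3, Biology=3. Each listed conflict is separated.

3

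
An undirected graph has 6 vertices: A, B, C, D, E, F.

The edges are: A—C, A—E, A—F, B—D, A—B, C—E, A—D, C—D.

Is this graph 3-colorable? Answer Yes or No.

Yes

The chromatic number is 3. A, B, D are pairwise adjacent, so at least 3 colors are needed.
3 colors suffice: color 1 → {A}; color 2 → {B, C, F}; color 3 → {D, E}.
That is already a proper 3-coloring.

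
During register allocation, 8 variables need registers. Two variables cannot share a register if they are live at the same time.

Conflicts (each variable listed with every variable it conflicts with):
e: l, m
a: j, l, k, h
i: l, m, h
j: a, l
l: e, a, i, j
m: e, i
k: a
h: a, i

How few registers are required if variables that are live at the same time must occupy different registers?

3

a, j, l are mutually in conflict, so at least 3 registers are needed.
3 registers suffice: register 1 → {e, a, i}; register 2 → {l, m, k, h}; register 3 → {j}. Each listed conflict is separated.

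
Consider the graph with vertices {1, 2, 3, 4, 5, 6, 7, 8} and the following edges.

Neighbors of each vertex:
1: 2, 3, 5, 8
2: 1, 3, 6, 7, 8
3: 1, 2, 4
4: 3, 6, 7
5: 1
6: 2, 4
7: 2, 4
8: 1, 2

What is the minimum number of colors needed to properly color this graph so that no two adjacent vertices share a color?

3

1, 2, 3 form a triangle, so at least 3 colors are needed.
3 colors suffice: 1=b, 2=a, 3=c, 4=a, 5=a, 6=b, 7=b, 8=c. Every edge joins two different colors.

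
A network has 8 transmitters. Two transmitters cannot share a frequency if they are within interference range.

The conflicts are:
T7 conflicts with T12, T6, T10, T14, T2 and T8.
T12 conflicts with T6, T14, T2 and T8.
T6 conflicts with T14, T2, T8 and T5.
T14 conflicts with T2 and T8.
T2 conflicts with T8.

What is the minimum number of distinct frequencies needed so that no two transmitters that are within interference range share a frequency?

6

T7, T12, T6, T14, T2, T8 are mutually in conflict, so at least 6 frequencies are needed.
A valid assignment using 6 frequencies: T7=2, T12=5, T6=1, T10=1, T14=4, T2=3, T8=6, T5=2. Every pair that conflicts lands in different frequencies.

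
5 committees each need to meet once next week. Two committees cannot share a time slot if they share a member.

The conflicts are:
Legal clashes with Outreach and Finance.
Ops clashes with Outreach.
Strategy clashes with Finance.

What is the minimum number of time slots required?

Ops and Outreach conflict, so at least 2 time slots are needed.
2 time slots suffice: time slot 1 → {Outreach, Finance}; time slot 2 → {Legal, Ops, Strategy}. No two conflicting committees share a time slot.

2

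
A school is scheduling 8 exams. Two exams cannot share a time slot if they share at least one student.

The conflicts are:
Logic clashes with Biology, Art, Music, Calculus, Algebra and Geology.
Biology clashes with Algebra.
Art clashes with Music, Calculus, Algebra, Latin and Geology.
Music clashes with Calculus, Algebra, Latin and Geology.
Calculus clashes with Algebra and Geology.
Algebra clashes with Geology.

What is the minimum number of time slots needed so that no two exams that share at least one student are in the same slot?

Logic, Art, Music, Calculus, Algebra, Geology are mutually in conflict, so at least 6 time slots are needed.
6 time slots suffice: time slot 1 → {Biology, Art}; time slot 2 → {Logic, Latin}; time slot 3 → {Music}; time slot 4 → {Algebra}; time slot 5 → {Calculus}; time slot 6 → {Geology}. No two conflicting exams share a time slot.

6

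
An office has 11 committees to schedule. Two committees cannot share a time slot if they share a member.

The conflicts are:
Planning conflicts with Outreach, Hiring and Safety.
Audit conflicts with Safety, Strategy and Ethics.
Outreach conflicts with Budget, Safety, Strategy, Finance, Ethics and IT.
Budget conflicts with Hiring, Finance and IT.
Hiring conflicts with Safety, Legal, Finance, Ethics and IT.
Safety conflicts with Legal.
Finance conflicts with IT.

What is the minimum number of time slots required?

4

Outreach, Budget, Finance, IT all conflict with each other, so at least 4 time slots are needed.
4 time slots suffice: time slot 1 → {Audit, Outreach, Hiring}; time slot 2 → {Safety, Strategy, Finance, Ethics}; time slot 3 → {Planning, Budget, Legal}; time slot 4 → {IT}. No two conflicting committees share a time slot.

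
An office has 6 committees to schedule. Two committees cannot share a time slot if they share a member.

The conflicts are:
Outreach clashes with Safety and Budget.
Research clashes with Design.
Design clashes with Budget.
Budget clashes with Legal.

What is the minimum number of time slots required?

2

Outreach and Safety conflict, so at least 2 time slots are needed.
A valid assignment using 2 time slots: Outreach=2, Research=1, Design=2, Safety=1, Budget=1, Legal=2. Each listed conflict is separated.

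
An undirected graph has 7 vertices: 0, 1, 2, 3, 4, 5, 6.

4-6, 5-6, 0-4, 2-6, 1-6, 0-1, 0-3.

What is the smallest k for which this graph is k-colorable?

2 and 6 are adjacent, so at least 2 colors are needed.
2 colors suffice: color red → {0, 6}; color blue → {1, 2, 3, 4, 5}. Every edge joins two different colors.

2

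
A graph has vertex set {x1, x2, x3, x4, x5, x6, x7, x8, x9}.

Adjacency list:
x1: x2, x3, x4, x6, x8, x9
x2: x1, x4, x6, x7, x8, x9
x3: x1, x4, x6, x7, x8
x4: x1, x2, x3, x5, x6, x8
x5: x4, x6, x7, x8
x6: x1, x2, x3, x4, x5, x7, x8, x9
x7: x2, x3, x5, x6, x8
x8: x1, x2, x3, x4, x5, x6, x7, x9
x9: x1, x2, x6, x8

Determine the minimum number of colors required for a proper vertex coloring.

5

x1, x3, x4, x6, x8 form a clique, so at least 5 colors are needed.
5 colors suffice: color 1 → {x8}; color 2 → {x6}; color 3 → {x2, x3, x5}; color 4 → {x1, x7}; color 5 → {x4, x9}. No two adjacent vertices share a color.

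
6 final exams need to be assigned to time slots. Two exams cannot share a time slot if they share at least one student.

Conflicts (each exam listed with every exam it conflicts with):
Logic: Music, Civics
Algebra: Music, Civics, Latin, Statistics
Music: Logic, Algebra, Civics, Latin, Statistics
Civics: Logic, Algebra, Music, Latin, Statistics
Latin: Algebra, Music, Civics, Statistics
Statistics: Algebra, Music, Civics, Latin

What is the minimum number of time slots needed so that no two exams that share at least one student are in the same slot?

5

Algebra, Music, Civics, Latin, Statistics are mutually in conflict, so at least 5 time slots are needed.
5 time slots suffice: Logic=3, Algebra=4, Music=2, Civics=1, Latin=5, Statistics=3. Each listed conflict is separated.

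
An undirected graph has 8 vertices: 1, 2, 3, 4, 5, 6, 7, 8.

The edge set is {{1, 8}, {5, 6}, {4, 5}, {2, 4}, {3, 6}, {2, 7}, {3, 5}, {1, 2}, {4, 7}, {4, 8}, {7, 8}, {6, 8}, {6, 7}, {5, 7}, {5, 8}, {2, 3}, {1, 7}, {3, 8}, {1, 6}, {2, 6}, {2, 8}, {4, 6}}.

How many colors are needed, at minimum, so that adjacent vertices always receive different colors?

5

1, 2, 6, 7, 8 form a clique, so at least 5 colors are needed.
5 colors suffice: color a → {6}; color b → {8}; color c → {2, 5}; color d → {3, 7}; color e → {1, 4}. No two adjacent vertices share a color.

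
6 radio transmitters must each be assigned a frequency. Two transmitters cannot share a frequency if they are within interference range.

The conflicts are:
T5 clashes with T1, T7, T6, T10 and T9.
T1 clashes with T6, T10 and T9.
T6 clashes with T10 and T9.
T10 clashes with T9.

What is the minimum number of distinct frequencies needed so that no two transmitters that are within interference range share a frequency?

T5, T1, T6, T10, T9 pairwise conflict, so at least 5 frequencies are needed.
5 frequencies suffice: T5=1, T1=5, T7=2, T6=4, T10=3, T9=2. No two conflicting transmitters share a frequency.

5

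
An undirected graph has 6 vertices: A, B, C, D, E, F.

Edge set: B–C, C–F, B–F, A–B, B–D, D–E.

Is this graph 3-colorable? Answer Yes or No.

The chromatic number is 3. B, C, F form a triangle, so at least 3 colors are needed.
One proper 3-coloring: A=2, B=1, C=2, D=2, E=1, F=3.
That is already a proper 3-coloring.

Yes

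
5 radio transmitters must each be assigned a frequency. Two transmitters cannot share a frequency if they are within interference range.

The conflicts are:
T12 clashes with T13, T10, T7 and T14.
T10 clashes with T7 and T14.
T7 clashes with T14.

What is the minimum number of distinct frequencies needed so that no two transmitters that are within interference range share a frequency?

T12, T10, T7, T14 are mutually in conflict, so at least 4 frequencies are needed.
4 frequencies suffice: frequency 1 → {T12}; frequency 2 → {T13, T14}; frequency 3 → {T10}; frequency 4 → {T7}. Each listed conflict is separated.

4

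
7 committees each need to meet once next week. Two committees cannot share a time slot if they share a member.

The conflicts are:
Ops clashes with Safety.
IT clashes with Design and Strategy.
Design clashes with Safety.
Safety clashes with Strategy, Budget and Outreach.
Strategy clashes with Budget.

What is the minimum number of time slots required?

3

Safety, Strategy, Budget all conflict with each other, so at least 3 time slots are needed.
3 time slots suffice: Ops=2, IT=1, Design=2, Safety=1, Strategy=2, Budget=3, Outreach=2. Every pair that conflicts lands in different time slots.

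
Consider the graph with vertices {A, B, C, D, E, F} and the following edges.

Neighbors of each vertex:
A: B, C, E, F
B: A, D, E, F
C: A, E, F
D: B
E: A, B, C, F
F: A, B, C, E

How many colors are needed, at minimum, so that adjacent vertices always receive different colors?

4

A, B, E, F form a clique, so at least 4 colors are needed.
One proper 4-coloring: A=3, B=1, C=1, D=2, E=4, F=2. Every edge joins two different colors.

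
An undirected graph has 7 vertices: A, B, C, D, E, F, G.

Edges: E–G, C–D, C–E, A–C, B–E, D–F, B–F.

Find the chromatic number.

3

The cycle F-D-C-E-B-F has odd length 5, so it cannot be 2-colored; at least 3 colors are needed.
3 colors suffice: color 1 → {B, C, G}; color 2 → {A, D, E}; color 3 → {F}. No two adjacent vertices share a color.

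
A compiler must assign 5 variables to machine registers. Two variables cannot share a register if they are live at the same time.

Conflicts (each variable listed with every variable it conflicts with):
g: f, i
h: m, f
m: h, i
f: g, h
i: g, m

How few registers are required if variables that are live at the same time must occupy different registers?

The cycle g-f-h-m-i-g has odd length 5, so it cannot be 2-colored; at least 3 registers are needed.
3 registers suffice: register 1 → {g, h}; register 2 → {m, f}; register 3 → {i}. Every pair that conflicts lands in different registers.

3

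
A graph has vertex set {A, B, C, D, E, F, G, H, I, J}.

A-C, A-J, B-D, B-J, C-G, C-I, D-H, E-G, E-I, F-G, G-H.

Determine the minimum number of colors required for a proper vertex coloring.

3

The cycle B-J-A-C-G-H-D-B has odd length 7, so it cannot be 2-colored; at least 3 colors are needed.
3 colors suffice: color red → {D, G, I, J}; color blue → {B, C, E, F, H}; color green → {A}. No two adjacent vertices share a color.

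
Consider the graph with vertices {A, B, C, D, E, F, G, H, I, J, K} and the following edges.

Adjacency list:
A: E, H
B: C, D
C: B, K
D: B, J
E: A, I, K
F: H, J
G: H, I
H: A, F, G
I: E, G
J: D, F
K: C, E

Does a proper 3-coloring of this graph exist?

The chromatic number is 3. The cycle A-H-G-I-E-A has odd length 5, so it cannot be 2-colored; at least 3 colors are needed.
One proper 3-coloring: A=blue, B=red, C=green, D=blue, E=red, F=blue, G=blue, H=red, I=green, J=red, K=blue.
That is already a proper 3-coloring.

Yes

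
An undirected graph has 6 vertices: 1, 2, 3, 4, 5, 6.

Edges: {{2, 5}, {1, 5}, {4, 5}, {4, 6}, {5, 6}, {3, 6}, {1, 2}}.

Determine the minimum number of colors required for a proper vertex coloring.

4, 5, 6 are pairwise adjacent, so at least 3 colors are needed.
3 colors suffice: color red → {3, 5}; color blue → {2, 6}; color green → {1, 4}. No two adjacent vertices share a color.

3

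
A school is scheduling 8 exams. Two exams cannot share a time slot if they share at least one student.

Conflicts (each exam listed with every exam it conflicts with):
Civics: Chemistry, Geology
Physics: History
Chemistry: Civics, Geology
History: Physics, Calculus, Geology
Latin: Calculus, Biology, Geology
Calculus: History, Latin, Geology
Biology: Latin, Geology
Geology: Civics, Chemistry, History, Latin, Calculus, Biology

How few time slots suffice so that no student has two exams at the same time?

History, Calculus, Geology pairwise conflict, so at least 3 time slots are needed.
3 time slots suffice: time slot 1 → {Physics, Geology}; time slot 2 → {Civics, History, Latin}; time slot 3 → {Chemistry, Calculus, Biology}. Every pair that conflicts lands in different time slots.

3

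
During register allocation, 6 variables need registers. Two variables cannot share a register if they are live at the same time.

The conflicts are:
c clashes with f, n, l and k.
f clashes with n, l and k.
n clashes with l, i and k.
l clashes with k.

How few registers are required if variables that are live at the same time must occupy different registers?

5

c, f, n, l, k pairwise conflict, so at least 5 registers are needed.
5 registers suffice: register 1 → {n}; register 2 → {f, i}; register 3 → {l}; register 4 → {c}; register 5 → {k}. Each listed conflict is separated.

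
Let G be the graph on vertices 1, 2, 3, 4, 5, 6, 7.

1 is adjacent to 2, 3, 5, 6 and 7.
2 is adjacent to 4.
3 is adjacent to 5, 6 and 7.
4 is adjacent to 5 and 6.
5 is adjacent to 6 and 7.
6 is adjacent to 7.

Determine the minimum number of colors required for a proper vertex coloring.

1, 3, 5, 6, 7 are mutually adjacent (a clique of size 5), so at least 5 colors are needed.
One proper 5-coloring: 1=a, 2=b, 3=e, 4=a, 5=c, 6=b, 7=d. Each edge has distinct colors on its endpoints.

5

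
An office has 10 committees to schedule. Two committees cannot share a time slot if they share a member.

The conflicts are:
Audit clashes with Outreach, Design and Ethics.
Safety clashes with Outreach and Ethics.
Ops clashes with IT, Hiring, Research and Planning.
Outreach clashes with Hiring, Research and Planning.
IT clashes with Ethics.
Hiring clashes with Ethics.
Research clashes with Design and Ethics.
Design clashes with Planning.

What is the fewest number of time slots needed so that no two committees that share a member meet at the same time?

Ops and Hiring conflict, so at least 2 time slots are needed.
Using 2 time slots: Audit=2, Safety=2, Ops=1, Outreach=1, IT=2, Hiring=2, Research=2, Design=1, Ethics=1, Planning=2. Each listed conflict is separated.

2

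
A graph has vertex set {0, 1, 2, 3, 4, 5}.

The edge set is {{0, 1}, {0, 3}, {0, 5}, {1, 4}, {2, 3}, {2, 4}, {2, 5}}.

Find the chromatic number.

The cycle 3-2-4-1-0-3 has odd length 5, so it cannot be 2-colored; at least 3 colors are needed.
3 colors suffice: color a → {0, 2}; color b → {3, 4, 5}; color c → {1}. Every edge joins two different colors.

3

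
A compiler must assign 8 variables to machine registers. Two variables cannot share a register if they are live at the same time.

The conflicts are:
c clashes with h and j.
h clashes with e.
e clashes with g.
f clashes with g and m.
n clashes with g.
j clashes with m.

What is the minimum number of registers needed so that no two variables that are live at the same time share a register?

3

The cycle c-h-e-g-f-m-j-c has odd length 7, so it cannot be 2-colored; at least 3 registers are needed.
3 registers suffice: c=1, h=2, e=3, f=2, n=2, j=2, g=1, m=1. Each listed conflict is separated.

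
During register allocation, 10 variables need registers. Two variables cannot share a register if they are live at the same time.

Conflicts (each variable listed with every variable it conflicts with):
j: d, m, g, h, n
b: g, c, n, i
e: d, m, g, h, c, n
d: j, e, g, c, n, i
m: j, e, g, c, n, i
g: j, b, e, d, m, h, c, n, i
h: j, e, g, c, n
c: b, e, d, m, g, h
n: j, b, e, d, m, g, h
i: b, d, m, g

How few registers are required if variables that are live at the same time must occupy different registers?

4

e, g, h, n are mutually in conflict, so at least 4 registers are needed.
4 registers suffice: j=4, b=3, e=4, d=3, m=3, g=1, h=3, c=2, n=2, i=2. No two conflicting variables share a register.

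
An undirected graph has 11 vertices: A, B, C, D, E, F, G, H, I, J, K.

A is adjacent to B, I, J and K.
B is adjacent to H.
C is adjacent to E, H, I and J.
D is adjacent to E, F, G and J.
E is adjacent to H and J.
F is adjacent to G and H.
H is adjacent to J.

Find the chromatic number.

4

C, E, H, J are mutually adjacent (a clique of size 4), so at least 4 colors are needed.
4 colors suffice: color 1 → {A, D, H}; color 2 → {B, F, I, J, K}; color 3 → {E, G}; color 4 → {C}. No two adjacent vertices share a color.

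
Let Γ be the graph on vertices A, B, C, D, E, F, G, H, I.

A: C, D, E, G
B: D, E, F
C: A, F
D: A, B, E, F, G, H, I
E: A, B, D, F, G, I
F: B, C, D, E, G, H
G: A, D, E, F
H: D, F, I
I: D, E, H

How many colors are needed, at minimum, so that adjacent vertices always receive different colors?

A, D, E, G are mutually adjacent (a clique of size 4), so at least 4 colors are needed.
A valid assignment using 4 colors: A=2, B=4, C=1, D=1, E=3, F=2, G=4, H=3, I=2. Every edge joins two different colors.

4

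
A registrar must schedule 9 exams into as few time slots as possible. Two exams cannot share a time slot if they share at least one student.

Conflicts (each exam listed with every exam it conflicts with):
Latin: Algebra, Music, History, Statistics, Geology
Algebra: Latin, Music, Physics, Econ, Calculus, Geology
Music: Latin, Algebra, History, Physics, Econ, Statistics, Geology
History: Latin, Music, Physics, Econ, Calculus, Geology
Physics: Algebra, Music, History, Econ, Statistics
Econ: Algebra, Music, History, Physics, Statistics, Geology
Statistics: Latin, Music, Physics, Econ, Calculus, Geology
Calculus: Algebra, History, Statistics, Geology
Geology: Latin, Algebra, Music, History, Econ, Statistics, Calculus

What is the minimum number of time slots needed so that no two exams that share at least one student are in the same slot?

4

Music, Physics, Econ, Statistics all conflict with each other, so at least 4 time slots are needed.
4 time slots suffice: time slot 1 → {Music, Calculus}; time slot 2 → {Physics, Geology}; time slot 3 → {Algebra, History, Statistics}; time slot 4 → {Latin, Econ}. No two conflicting exams share a time slot.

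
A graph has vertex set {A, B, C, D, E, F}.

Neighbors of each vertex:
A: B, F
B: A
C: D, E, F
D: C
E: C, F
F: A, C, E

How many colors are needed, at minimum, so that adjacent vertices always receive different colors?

3

C, E, F are pairwise adjacent, so at least 3 colors are needed.
A valid assignment using 3 colors: A=1, B=2, C=1, D=2, E=3, F=2. Each edge has distinct colors on its endpoints.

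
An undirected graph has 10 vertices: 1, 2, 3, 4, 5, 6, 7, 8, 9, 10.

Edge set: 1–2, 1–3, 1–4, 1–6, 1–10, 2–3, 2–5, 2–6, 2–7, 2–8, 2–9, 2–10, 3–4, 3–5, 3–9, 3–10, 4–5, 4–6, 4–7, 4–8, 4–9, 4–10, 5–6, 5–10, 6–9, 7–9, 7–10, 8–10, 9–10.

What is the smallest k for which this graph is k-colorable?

2, 3, 9, 10 are pairwise adjacent (a clique of size 4), so at least 4 colors are needed.
A valid assignment using 4 colors: 1=green, 2=blue, 3=yellow, 4=blue, 5=green, 6=red, 7=yellow, 8=green, 9=green, 10=red. Every edge joins two different colors.

4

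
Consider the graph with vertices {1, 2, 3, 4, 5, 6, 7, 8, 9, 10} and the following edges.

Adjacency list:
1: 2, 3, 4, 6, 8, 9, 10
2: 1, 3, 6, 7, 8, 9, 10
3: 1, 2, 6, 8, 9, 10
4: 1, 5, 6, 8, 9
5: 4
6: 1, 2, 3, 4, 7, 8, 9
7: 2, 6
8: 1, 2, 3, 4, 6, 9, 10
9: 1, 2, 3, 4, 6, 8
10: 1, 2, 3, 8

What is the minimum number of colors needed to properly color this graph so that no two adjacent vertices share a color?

6

1, 2, 3, 6, 8, 9 are mutually adjacent (a clique of size 6), so at least 6 colors are needed.
A valid assignment using 6 colors: 1=a, 2=b, 3=e, 4=b, 5=a, 6=c, 7=a, 8=d, 9=f, 10=c. Each edge has distinct colors on its endpoints.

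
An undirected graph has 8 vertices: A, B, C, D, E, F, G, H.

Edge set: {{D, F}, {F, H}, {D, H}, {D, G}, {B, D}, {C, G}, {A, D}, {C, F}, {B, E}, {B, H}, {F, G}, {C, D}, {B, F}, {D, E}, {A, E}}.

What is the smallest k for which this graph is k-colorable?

B, D, F, H form a clique, so at least 4 colors are needed.
4 colors suffice: color 1 → {D}; color 2 → {E, F}; color 3 → {A, B, C}; color 4 → {G, H}. No two adjacent vertices share a color.

4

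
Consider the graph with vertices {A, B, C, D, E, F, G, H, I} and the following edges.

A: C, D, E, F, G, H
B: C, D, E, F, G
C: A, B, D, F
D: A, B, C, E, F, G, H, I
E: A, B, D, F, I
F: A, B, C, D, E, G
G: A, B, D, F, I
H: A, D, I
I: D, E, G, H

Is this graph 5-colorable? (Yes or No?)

Yes

The chromatic number is 4. A, D, F, G are pairwise adjacent (a clique of size 4), so at least 4 colors are needed.
4 colors suffice: color 1 → {D}; color 2 → {A, B, I}; color 3 → {F, H}; color 4 → {C, E, G}.
Since 5 ≥ 4, a proper 5-coloring certainly exists.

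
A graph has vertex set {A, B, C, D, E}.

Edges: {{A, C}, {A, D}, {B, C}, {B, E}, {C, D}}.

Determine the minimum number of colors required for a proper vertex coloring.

A, C, D are pairwise adjacent, so at least 3 colors are needed.
3 colors suffice: color 1 → {C, E}; color 2 → {A, B}; color 3 → {D}. No two adjacent vertices share a color.

3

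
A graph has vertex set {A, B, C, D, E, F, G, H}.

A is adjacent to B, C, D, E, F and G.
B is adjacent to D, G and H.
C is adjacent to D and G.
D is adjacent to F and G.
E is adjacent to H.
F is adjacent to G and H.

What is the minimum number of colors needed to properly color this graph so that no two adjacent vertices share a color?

A, B, D, G form a clique, so at least 4 colors are needed.
4 colors suffice: A=red, B=yellow, C=yellow, D=blue, E=blue, F=yellow, G=green, H=red. Each edge has distinct colors on its endpoints.

4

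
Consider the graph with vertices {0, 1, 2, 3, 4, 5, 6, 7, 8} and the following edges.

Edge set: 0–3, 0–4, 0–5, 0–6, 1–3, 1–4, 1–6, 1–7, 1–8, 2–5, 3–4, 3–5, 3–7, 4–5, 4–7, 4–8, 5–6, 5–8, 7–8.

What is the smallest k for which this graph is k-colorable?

0, 3, 4, 5 form a clique, so at least 4 colors are needed.
4 colors suffice: color a → {2, 4, 6}; color b → {1, 5}; color c → {3, 8}; color d → {0, 7}. Each edge has distinct colors on its endpoints.

4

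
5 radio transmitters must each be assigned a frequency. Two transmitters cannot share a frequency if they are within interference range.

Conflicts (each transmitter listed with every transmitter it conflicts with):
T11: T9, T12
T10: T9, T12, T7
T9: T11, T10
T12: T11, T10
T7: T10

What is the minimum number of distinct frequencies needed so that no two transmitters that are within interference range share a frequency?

2

T11 and T9 conflict, so at least 2 frequencies are needed.
2 frequencies suffice: T11=1, T10=1, T9=2, T12=2, T7=2. Every pair that conflicts lands in different frequencies.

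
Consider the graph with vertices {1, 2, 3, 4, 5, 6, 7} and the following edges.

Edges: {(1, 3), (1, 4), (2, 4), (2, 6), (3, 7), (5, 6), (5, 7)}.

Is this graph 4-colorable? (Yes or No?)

Yes

The chromatic number is 3. The cycle 2-4-1-3-7-5-6-2 has odd length 7, so it cannot be 2-colored; at least 3 colors are needed.
One proper 3-coloring: 1=b, 2=c, 3=a, 4=a, 5=a, 6=b, 7=b.
Since 4 ≥ 3, a proper 4-coloring certainly exists.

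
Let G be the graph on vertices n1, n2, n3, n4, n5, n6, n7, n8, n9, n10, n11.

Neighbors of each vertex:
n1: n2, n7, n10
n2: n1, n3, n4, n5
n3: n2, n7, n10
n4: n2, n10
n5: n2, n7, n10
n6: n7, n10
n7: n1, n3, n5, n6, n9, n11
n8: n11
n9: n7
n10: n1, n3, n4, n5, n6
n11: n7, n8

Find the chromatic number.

2

n2 and n5 are adjacent, so at least 2 colors are needed.
One proper 2-coloring: n1=2, n2=1, n3=2, n4=2, n5=2, n6=2, n7=1, n8=1, n9=2, n10=1, n11=2. No two adjacent vertices share a color.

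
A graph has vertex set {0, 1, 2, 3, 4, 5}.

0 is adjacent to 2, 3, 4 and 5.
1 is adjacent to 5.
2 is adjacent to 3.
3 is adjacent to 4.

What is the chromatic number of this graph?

0, 2, 3 are mutually adjacent, so at least 3 colors are needed.
3 colors suffice: color a → {0, 1}; color b → {3, 5}; color c → {2, 4}. Each edge has distinct colors on its endpoints.

3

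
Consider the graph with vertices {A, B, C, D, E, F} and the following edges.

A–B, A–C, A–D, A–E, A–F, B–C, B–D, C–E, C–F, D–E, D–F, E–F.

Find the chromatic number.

A, C, E, F are pairwise adjacent (a clique of size 4), so at least 4 colors are needed.
4 colors suffice: color red → {A}; color blue → {B, F}; color green → {C, D}; color yellow → {E}. No two adjacent vertices share a color.

4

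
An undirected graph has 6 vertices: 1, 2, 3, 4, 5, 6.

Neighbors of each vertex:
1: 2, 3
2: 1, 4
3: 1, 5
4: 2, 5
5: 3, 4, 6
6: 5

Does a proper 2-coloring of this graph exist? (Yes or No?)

The cycle 2-1-3-5-4-2 has odd length 5, so it cannot be 2-colored; at least 3 colors are needed.
So 2 colors are not enough.

No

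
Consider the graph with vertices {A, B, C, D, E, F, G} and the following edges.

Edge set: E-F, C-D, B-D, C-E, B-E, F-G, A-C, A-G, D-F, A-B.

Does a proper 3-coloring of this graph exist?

Yes

The chromatic number is 3. The cycle F-G-A-C-E-F has odd length 5, so it cannot be 2-colored; at least 3 colors are needed.
3 colors suffice: color red → {A, D, E}; color blue → {B, C, F}; color green → {G}.
That is already a proper 3-coloring.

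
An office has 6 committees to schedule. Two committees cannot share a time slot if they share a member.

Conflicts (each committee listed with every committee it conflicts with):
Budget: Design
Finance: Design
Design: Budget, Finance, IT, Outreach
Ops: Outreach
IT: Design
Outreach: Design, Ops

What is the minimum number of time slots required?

2

Finance and Design conflict, so at least 2 time slots are needed.
A valid assignment using 2 time slots: Budget=2, Finance=2, Design=1, Ops=1, IT=2, Outreach=2. Each listed conflict is separated.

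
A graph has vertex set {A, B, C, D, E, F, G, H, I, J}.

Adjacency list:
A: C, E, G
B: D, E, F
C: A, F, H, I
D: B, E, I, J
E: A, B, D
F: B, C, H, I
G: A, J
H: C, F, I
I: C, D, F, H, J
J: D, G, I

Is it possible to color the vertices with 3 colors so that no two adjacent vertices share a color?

No

C, F, H, I are pairwise adjacent (a clique of size 4), so at least 4 colors are needed.
So 3 colors are not enough.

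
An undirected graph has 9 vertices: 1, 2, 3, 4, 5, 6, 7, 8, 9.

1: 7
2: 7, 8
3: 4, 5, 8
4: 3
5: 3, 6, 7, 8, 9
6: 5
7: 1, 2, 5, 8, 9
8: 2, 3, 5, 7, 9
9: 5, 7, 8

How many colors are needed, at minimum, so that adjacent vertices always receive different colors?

5, 7, 8, 9 are pairwise adjacent (a clique of size 4), so at least 4 colors are needed.
One proper 4-coloring: 1=a, 2=b, 3=c, 4=a, 5=b, 6=a, 7=c, 8=a, 9=d. Every edge joins two different colors.

4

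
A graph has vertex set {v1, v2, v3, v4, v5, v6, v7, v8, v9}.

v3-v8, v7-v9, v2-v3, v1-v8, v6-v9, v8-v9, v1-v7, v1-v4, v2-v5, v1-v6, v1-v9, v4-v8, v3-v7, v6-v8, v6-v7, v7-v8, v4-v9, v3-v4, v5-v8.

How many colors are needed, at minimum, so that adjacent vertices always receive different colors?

v1, v6, v7, v8, v9 are mutually adjacent (a clique of size 5), so at least 5 colors are needed.
5 colors suffice: color 1 → {v2, v8}; color 2 → {v1, v3, v5}; color 3 → {v9}; color 4 → {v4, v7}; color 5 → {v6}. Each edge has distinct colors on its endpoints.

5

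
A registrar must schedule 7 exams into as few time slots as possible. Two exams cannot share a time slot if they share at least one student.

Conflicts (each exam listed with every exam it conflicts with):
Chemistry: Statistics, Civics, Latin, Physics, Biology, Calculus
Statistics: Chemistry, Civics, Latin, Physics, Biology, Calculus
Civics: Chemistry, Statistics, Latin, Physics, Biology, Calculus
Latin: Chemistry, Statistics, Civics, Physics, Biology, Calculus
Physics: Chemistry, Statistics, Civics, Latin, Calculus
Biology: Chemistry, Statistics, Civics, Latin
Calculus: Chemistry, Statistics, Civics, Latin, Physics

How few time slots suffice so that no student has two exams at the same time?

Chemistry, Statistics, Civics, Latin, Physics, Calculus pairwise conflict, so at least 6 time slots are needed.
6 time slots suffice: Chemistry=3, Statistics=2, Civics=4, Latin=1, Physics=5, Biology=5, Calculus=6. Every pair that conflicts lands in different time slots.

6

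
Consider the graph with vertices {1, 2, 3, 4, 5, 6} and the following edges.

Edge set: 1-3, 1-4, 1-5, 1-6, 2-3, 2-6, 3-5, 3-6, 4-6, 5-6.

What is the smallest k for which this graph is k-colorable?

1, 3, 5, 6 form a clique, so at least 4 colors are needed.
A valid assignment using 4 colors: 1=green, 2=green, 3=blue, 4=blue, 5=yellow, 6=red. Each edge has distinct colors on its endpoints.

4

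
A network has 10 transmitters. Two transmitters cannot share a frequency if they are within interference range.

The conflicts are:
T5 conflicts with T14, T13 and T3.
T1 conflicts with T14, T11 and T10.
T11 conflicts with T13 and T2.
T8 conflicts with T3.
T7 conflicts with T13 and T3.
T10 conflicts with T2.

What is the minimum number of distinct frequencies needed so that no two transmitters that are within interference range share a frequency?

3

The cycle T11-T1-T14-T5-T13-T11 has odd length 5, so it cannot be 2-colored; at least 3 frequencies are needed.
A valid assignment using 3 frequencies: T5=1, T1=2, T14=3, T11=1, T8=1, T7=1, T10=1, T13=2, T2=2, T3=2. Each listed conflict is separated.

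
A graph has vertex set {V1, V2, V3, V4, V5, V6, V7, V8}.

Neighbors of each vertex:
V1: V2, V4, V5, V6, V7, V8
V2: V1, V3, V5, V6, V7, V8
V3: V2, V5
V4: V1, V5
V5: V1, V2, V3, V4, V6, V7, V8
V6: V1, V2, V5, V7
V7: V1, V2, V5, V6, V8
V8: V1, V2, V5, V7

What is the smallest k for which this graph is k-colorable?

5

V1, V2, V5, V7, V8 form a clique, so at least 5 colors are needed.
One proper 5-coloring: V1=2, V2=3, V3=2, V4=3, V5=1, V6=5, V7=4, V8=5. No two adjacent vertices share a color.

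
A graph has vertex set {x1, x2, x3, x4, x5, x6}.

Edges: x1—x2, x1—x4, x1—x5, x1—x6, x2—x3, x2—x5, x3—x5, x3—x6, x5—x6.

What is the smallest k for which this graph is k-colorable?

x3, x5, x6 are pairwise adjacent, so at least 3 colors are needed.
3 colors suffice: color 1 → {x1, x3}; color 2 → {x4, x5}; color 3 → {x2, x6}. Each edge has distinct colors on its endpoints.

3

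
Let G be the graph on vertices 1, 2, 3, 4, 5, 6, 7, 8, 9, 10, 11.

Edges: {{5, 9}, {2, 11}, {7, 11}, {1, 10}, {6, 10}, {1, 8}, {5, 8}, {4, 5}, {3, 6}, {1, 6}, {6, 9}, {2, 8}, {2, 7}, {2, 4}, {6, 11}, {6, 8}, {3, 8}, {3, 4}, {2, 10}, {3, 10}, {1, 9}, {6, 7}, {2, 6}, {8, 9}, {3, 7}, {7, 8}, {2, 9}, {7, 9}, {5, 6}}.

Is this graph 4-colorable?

No

2, 6, 7, 8, 9 are pairwise adjacent (a clique of size 5), so at least 5 colors are needed.
So 4 colors are not enough.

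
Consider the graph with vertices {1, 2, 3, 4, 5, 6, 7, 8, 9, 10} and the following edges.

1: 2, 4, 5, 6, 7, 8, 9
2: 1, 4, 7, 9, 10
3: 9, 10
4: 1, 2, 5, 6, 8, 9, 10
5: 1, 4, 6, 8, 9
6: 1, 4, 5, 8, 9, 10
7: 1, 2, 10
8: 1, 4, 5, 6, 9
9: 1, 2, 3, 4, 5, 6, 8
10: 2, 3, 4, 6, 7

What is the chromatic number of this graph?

1, 4, 5, 6, 8, 9 are mutually adjacent (a clique of size 6), so at least 6 colors are needed.
6 colors suffice: color red → {1, 10}; color blue → {3, 4, 7}; color green → {9}; color yellow → {2, 6}; color purple → {5}; color orange → {8}. Each edge has distinct colors on its endpoints.

6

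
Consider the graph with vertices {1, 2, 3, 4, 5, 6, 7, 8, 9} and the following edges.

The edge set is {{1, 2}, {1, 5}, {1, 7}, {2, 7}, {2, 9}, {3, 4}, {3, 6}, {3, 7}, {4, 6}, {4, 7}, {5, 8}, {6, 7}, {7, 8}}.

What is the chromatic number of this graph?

4

3, 4, 6, 7 form a clique, so at least 4 colors are needed.
4 colors suffice: 1=blue, 2=green, 3=yellow, 4=green, 5=red, 6=blue, 7=red, 8=blue, 9=red. Every edge joins two different colors.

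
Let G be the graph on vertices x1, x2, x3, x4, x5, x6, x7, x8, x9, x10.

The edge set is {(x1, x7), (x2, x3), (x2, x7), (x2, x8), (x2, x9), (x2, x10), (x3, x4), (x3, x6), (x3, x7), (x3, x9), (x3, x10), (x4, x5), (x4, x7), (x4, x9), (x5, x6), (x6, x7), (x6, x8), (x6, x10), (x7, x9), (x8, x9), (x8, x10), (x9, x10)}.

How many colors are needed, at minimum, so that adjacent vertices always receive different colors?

x2, x3, x7, x9 form a clique, so at least 4 colors are needed.
4 colors suffice: color red → {x1, x6, x9}; color blue → {x5, x7, x10}; color green → {x3, x8}; color yellow → {x2, x4}. Each edge has distinct colors on its endpoints.

4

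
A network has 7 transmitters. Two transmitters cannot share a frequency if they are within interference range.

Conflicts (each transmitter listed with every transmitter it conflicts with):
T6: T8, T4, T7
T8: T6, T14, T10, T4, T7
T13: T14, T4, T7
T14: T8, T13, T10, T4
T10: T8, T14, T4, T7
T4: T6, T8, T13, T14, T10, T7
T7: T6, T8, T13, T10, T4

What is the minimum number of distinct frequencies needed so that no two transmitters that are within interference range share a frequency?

4

T6, T8, T4, T7 pairwise conflict, so at least 4 frequencies are needed.
4 frequencies suffice: T6=4, T8=3, T13=3, T14=2, T10=4, T4=1, T7=2. Every pair that conflicts lands in different frequencies.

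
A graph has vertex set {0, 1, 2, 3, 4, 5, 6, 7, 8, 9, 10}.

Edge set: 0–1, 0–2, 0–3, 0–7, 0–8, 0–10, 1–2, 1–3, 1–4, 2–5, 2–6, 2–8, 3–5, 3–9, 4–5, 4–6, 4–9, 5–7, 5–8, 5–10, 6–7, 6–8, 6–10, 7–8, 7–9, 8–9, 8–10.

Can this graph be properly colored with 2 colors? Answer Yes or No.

0, 2, 8 are mutually adjacent, so at least 3 colors are needed.
So 2 colors are not enough.

No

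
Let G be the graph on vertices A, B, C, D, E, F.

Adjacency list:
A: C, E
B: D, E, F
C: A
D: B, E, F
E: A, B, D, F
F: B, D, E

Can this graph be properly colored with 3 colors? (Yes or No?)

B, D, E, F are mutually adjacent (a clique of size 4), so at least 4 colors are needed.
So 3 colors are not enough.

No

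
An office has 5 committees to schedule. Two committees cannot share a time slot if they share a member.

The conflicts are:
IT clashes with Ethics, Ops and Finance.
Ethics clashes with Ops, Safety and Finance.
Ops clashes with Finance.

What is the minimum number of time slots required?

4

IT, Ethics, Ops, Finance are mutually in conflict, so at least 4 time slots are needed.
4 time slots suffice: time slot 1 → {Ethics}; time slot 2 → {Ops, Safety}; time slot 3 → {Finance}; time slot 4 → {IT}. No two conflicting committees share a time slot.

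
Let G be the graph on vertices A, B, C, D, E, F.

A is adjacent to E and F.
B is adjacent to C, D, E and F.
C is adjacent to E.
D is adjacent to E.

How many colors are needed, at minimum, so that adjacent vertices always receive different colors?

3

B, C, E form a triangle, so at least 3 colors are needed.
3 colors suffice: color red → {A, B}; color blue → {E, F}; color green → {C, D}. Every edge joins two different colors.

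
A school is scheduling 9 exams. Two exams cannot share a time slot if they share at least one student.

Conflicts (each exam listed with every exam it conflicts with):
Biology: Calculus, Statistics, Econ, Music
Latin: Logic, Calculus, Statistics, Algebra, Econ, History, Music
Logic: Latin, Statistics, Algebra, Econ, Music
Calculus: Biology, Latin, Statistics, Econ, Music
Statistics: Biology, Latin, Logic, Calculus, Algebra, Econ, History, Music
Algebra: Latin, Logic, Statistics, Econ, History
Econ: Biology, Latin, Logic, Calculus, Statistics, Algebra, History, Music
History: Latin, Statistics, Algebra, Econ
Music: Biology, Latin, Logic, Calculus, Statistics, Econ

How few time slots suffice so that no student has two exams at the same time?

5

Latin, Logic, Statistics, Algebra, Econ all conflict with each other, so at least 5 time slots are needed.
5 time slots suffice: time slot 1 → {Statistics}; time slot 2 → {Econ}; time slot 3 → {Biology, Latin}; time slot 4 → {Algebra, Music}; time slot 5 → {Logic, Calculus, History}. Every pair that conflicts lands in different time slots.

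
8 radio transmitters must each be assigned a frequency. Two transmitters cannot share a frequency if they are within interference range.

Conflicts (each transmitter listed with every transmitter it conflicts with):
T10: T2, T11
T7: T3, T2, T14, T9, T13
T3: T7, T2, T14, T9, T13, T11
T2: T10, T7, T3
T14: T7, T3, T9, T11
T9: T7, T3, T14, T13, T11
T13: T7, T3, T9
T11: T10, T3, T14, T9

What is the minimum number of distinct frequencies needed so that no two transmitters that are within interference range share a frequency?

T7, T3, T14, T9 all conflict with each other, so at least 4 frequencies are needed.
4 frequencies suffice: T10=1, T7=2, T3=1, T2=3, T14=4, T9=3, T13=4, T11=2. Each listed conflict is separated.

4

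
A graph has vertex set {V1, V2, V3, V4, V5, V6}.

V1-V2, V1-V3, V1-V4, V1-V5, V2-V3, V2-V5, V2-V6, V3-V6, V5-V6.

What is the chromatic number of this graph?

3

V2, V3, V6 form a triangle, so at least 3 colors are needed.
A valid assignment using 3 colors: V1=R, V2=B, V3=G, V4=B, V5=G, V6=R. Every edge joins two different colors.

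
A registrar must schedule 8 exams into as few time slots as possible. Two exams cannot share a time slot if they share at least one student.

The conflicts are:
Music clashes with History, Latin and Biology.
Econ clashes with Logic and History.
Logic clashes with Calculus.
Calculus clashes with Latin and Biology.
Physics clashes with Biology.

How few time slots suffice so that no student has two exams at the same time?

2

Econ and Logic conflict, so at least 2 time slots are needed.
Using 2 time slots: Music=1, Econ=1, Logic=2, Calculus=1, Physics=1, History=2, Latin=2, Biology=2. Every pair that conflicts lands in different time slots.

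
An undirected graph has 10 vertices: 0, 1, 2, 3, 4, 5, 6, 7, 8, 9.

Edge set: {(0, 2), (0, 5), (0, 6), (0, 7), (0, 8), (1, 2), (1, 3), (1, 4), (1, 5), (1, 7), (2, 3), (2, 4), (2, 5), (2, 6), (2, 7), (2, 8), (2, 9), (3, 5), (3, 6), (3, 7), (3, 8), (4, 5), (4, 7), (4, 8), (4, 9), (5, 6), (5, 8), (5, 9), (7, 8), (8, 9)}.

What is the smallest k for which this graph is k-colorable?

2, 4, 5, 8, 9 form a clique, so at least 5 colors are needed.
5 colors suffice: color red → {2}; color blue → {5, 7}; color green → {1, 6, 8}; color yellow → {0, 3, 4}; color purple → {9}. Every edge joins two different colors.

5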